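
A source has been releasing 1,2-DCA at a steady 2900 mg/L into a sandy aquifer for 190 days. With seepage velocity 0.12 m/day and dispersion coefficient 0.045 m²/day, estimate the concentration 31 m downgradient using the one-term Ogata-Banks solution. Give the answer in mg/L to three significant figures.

68.7 mg/L

For a continuous step input, C/C₀ ≈ ½·erfc((x−vt)/(2√(Dt))).
vt = 0.12 × 190 = 22.8 m and 2√(Dt) = 2√(0.045 × 190) = 5.848 m.
Argument (x−vt)/(2√(Dt)) = (31 − 22.8)/5.848 = 1.402; ½·erfc(1.402) = 0.02370.
C = 2900 × 0.02370 = 68.7 mg/L.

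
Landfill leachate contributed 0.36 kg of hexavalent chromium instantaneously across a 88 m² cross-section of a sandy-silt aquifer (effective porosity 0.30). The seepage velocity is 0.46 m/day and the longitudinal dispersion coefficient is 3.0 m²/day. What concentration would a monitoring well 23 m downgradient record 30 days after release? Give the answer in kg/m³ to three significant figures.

For an instantaneous plane source, C(x,t) = M/(n_e·A·√(4πDt)) · exp(−(x−vt)²/(4Dt)), with n_e·A the pore (flow) area.
Plume center vt = 0.46 × 30 = 13.8 m, so the well at 23 m is 9.2 m downgradient of the peak.
√(4πDt) = 33.63 m, giving peak height M/(n_e·A·√(4πDt)) = 0.36/(0.30 × 88 × 33.63) = 0.0004055 kg/m³.
(x−vt)²/(4Dt) = (9.2)²/(4 × 3.0 × 30) = 0.2351; exp(−0.2351) = 0.7905.
C = 0.0004055 × 0.7905 = 0.000321 kg/m³.

0.000321 kg/m³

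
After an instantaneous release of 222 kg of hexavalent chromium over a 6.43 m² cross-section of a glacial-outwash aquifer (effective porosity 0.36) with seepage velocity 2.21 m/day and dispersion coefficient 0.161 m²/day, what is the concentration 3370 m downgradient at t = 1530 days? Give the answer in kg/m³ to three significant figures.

1.51 kg/m³

For an instantaneous plane source, C(x,t) = M/(n_e·A·√(4πDt)) · exp(−(x−vt)²/(4Dt)), with n_e·A the pore (flow) area.
Plume center vt = 2.21 × 1530 = 3381.3 m, so the well at 3370 m is 11.3 m upgradient of the peak.
√(4πDt) = 55.64 m, giving peak height M/(n_e·A·√(4πDt)) = 222/(0.36 × 6.43 × 55.64) = 1.724 kg/m³.
(x−vt)²/(4Dt) = (-11.3)²/(4 × 0.161 × 1530) = 0.1296; exp(−0.1296) = 0.8784.
C = 1.724 × 0.8784 = 1.51 kg/m³.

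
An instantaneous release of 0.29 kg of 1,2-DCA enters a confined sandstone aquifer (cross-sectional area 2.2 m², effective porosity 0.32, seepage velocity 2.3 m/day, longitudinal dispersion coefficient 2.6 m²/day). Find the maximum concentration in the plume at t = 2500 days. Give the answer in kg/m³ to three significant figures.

The peak of an instantaneous 1D plume sits at x = vt; there the Gaussian factor is 1 and C_max = M/(n_e·A·√(4πDt)), where n_e·A is the pore area the mass is dissolved in.
√(4πDt) = √(4π × 2.6 × 2500) = 285.8 m, so C_max = 0.29/(0.32 × 2.2 × 285.8) = 0.00144 kg/m³.

0.00144 kg/m³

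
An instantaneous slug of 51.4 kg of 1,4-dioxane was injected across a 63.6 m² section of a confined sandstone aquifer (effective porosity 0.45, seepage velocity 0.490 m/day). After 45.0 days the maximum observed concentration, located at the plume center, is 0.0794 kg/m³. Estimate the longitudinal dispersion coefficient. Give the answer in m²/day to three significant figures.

0.905 m²/day

At the plume center C_max = M/(n_e·A·√(4πDt)), so D = M²/(4πt·(n_e·A·C_max)²).
n_e·A·C_max = 0.45 × 63.6 × 0.0794 = 2.272 kg/m.
D = 51.4²/(4π × 45.0 × 2.272²) = 0.905 m²/day.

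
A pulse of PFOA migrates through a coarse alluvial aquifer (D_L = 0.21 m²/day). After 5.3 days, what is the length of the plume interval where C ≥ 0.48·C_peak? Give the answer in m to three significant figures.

The plume is Gaussian with σ = √(2Dt) = √(2 × 0.21 × 5.3) = 1.492 m.
C/C_peak = exp(−Δx²/(2σ²)) = 0.48 ⇒ Δx = σ·√(−2 ln 0.48) = 1.492 × 1.212 = 1.808 m.
Width = 2Δx = 3.62 m.

3.62 m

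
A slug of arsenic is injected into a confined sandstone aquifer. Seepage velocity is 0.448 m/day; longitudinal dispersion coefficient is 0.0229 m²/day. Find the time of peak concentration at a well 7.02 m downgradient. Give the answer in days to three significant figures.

15.6 days

For the 1D instantaneous-source solution, setting ∂C/∂t = 0 at fixed x gives v²t² + 2Dt − x² = 0, so t = (√(D² + v²x²) − D)/v².
√(D² + v²x²) = √(0.0229² + 0.448² × 7.02²) = 3.145; v² = 0.200704.
t = (3.145 − 0.0229)/0.200704 = 15.6 days (vs. the pure-advection estimate x/v = 15.7 d).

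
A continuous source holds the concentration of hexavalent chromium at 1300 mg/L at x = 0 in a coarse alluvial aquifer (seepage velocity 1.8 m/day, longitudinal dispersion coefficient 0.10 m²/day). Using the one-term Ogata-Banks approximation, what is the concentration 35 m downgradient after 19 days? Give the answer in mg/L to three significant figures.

443 mg/L

For a continuous step input, C/C₀ ≈ ½·erfc((x−vt)/(2√(Dt))).
vt = 1.8 × 19 = 34.2 m and 2√(Dt) = 2√(0.10 × 19) = 2.757 m.
Argument (x−vt)/(2√(Dt)) = (35 − 34.2)/2.757 = 0.2902; ½·erfc(0.2902) = 0.3408.
C = 1300 × 0.3408 = 443 mg/L.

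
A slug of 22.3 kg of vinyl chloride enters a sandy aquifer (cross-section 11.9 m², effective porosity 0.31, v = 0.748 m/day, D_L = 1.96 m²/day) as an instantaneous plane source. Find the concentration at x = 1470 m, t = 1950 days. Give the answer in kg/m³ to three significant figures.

For an instantaneous plane source, C(x,t) = M/(n_e·A·√(4πDt)) · exp(−(x−vt)²/(4Dt)), with n_e·A the pore (flow) area.
Plume center vt = 0.748 × 1950 = 1458.6 m, so the well at 1470 m is 11.4 m downgradient of the peak.
√(4πDt) = 219.2 m, giving peak height M/(n_e·A·√(4πDt)) = 22.3/(0.31 × 11.9 × 219.2) = 0.02758 kg/m³.
(x−vt)²/(4Dt) = (11.4)²/(4 × 1.96 × 1950) = 0.008501; exp(−0.008501) = 0.9915.
C = 0.02758 × 0.9915 = 0.0273 kg/m³.

0.0273 kg/m³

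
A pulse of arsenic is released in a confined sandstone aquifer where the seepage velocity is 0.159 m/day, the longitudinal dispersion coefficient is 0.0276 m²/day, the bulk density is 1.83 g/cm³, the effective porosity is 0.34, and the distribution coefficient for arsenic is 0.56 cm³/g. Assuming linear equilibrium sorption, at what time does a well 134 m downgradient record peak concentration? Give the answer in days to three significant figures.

Retardation factor R = 1 + ρ_b·K_d/n = 1 + 1.83 × 0.56/0.34 = 4.014.
Sorption retards both mechanisms: v_R = v/R = 0.03961 m/day, D_R = D/R = 0.006876 m²/day.
Peak time from v_R²t² + 2D_R t − x² = 0: t = (√(D_R² + v_R²x²) − D_R)/v_R².
√(D_R² + v_R²x²) = √(0.006876² + 0.03961² × 134²) = 5.308; v_R² = 0.001569.
t = (5.308 − 0.006876)/0.001569 = 3380 days.

3380 days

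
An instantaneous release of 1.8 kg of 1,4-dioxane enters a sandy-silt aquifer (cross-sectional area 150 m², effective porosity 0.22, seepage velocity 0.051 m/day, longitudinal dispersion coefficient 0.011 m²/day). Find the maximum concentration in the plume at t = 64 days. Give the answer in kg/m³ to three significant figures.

The peak of an instantaneous 1D plume sits at x = vt; there the Gaussian factor is 1 and C_max = M/(n_e·A·√(4πDt)), where n_e·A is the pore area the mass is dissolved in.
√(4πDt) = √(4π × 0.011 × 64) = 2.974 m, so C_max = 1.8/(0.22 × 150 × 2.974) = 0.0183 kg/m³.

0.0183 kg/m³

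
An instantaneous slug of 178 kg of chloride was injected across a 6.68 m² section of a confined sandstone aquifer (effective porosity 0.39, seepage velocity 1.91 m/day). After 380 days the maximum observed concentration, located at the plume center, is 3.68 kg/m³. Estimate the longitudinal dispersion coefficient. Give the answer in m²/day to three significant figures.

At the plume center C_max = M/(n_e·A·√(4πDt)), so D = M²/(4πt·(n_e·A·C_max)²).
n_e·A·C_max = 0.39 × 6.68 × 3.68 = 9.587 kg/m.
D = 178²/(4π × 380 × 9.587²) = 0.0722 m²/day.

0.0722 m²/day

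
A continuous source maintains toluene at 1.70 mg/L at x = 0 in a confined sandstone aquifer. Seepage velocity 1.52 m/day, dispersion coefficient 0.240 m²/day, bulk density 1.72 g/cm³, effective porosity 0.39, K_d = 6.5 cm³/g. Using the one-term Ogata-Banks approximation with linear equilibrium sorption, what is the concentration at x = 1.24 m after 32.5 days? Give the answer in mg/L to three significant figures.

1.23 mg/L

Retardation factor R = 1 + ρ_b·K_d/n = 1 + 1.72 × 6.5/0.39 = 29.67.
Sorption retards both mechanisms: v_R = v/R = 0.05123 m/day, D_R = D/R = 0.008089 m²/day.
v_R·t = 0.05123 × 32.5 = 1.664975 m; 2√(D_R t) = 1.025 m; argument = (1.24 − 1.664975)/1.025 = -0.4146.
C = C₀ × ½·erfc(-0.4146) = 1.70 × 0.7212 = 1.23 mg/L.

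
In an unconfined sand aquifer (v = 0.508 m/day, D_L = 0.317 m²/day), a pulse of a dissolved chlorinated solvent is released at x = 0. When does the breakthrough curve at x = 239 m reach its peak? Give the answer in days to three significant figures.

For the 1D instantaneous-source solution, setting ∂C/∂t = 0 at fixed x gives v²t² + 2Dt − x² = 0, so t = (√(D² + v²x²) − D)/v².
√(D² + v²x²) = √(0.317² + 0.508² × 239²) = 121.4; v² = 0.258064.
t = (121.4 − 0.317)/0.258064 = 469 days (vs. the pure-advection estimate x/v = 470 d).

469 days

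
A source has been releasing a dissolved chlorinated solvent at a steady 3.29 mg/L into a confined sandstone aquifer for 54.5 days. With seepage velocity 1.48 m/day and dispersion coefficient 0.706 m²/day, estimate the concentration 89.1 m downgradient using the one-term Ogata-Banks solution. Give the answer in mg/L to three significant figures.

For a continuous step input, C/C₀ ≈ ½·erfc((x−vt)/(2√(Dt))).
vt = 1.48 × 54.5 = 80.66 m and 2√(Dt) = 2√(0.706 × 54.5) = 12.41 m.
Argument (x−vt)/(2√(Dt)) = (89.1 − 80.66)/12.41 = 0.6801; ½·erfc(0.6801) = 0.1681.
C = 3.29 × 0.1681 = 0.553 mg/L.

0.553 mg/L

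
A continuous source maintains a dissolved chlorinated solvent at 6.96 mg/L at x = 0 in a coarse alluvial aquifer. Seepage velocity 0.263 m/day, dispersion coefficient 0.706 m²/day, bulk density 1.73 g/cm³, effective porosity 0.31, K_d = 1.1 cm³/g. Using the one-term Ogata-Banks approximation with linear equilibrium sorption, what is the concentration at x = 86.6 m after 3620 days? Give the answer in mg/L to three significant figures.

6.68 mg/L

Retardation factor R = 1 + ρ_b·K_d/n = 1 + 1.73 × 1.1/0.31 = 7.139.
Sorption retards both mechanisms: v_R = v/R = 0.03684 m/day, D_R = D/R = 0.09889 m²/day.
v_R·t = 0.03684 × 3620 = 133.3608 m; 2√(D_R t) = 37.84 m; argument = (86.6 − 133.3608)/37.84 = -1.236.
C = C₀ × ½·erfc(-1.236) = 6.96 × 0.9598 = 6.68 mg/L.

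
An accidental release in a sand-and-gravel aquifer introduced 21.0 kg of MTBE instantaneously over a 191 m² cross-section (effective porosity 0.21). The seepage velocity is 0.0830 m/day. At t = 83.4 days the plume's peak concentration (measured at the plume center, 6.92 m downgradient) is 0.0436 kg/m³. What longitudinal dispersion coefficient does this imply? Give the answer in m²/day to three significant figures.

0.138 m²/day

At the plume center C_max = M/(n_e·A·√(4πDt)), so D = M²/(4πt·(n_e·A·C_max)²).
n_e·A·C_max = 0.21 × 191 × 0.0436 = 1.749 kg/m.
D = 21.0²/(4π × 83.4 × 1.749²) = 0.138 m²/day.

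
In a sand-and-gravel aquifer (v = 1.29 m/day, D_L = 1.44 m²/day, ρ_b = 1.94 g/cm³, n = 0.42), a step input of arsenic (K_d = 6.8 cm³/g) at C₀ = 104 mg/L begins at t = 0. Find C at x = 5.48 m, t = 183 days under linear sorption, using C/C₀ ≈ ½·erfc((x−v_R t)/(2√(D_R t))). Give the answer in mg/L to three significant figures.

70.0 mg/L

Retardation factor R = 1 + ρ_b·K_d/n = 1 + 1.94 × 6.8/0.42 = 32.41.
Sorption retards both mechanisms: v_R = v/R = 0.03980 m/day, D_R = D/R = 0.04443 m²/day.
v_R·t = 0.03980 × 183 = 7.2834 m; 2√(D_R t) = 5.703 m; argument = (5.48 − 7.2834)/5.703 = -0.3162.
C = C₀ × ½·erfc(-0.3162) = 104 × 0.6726 = 70.0 mg/L.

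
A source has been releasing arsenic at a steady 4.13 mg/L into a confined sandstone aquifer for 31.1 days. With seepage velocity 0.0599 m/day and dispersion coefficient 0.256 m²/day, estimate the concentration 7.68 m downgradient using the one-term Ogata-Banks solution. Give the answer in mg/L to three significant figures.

For a continuous step input, C/C₀ ≈ ½·erfc((x−vt)/(2√(Dt))).
vt = 0.0599 × 31.1 = 1.86289 m and 2√(Dt) = 2√(0.256 × 31.1) = 5.643 m.
Argument (x−vt)/(2√(Dt)) = (7.68 − 1.86289)/5.643 = 1.031; ½·erfc(1.031) = 0.07241.
C = 4.13 × 0.07241 = 0.299 mg/L.

0.299 mg/L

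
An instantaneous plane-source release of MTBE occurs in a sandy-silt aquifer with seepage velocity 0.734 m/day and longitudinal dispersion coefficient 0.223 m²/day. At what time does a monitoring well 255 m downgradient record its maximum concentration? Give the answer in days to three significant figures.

For the 1D instantaneous-source solution, setting ∂C/∂t = 0 at fixed x gives v²t² + 2Dt − x² = 0, so t = (√(D² + v²x²) − D)/v².
√(D² + v²x²) = √(0.223² + 0.734² × 255²) = 187.2; v² = 0.538756.
t = (187.2 − 0.223)/0.538756 = 347 days (vs. the pure-advection estimate x/v = 347 d).

347 days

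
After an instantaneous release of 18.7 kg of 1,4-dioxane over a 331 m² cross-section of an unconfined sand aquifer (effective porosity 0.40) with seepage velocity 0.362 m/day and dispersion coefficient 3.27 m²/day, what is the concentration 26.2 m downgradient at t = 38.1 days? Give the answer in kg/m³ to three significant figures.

0.00262 kg/m³

For an instantaneous plane source, C(x,t) = M/(n_e·A·√(4πDt)) · exp(−(x−vt)²/(4Dt)), with n_e·A the pore (flow) area.
Plume center vt = 0.362 × 38.1 = 13.7922 m, so the well at 26.2 m is 12.4078 m downgradient of the peak.
√(4πDt) = 39.57 m, giving peak height M/(n_e·A·√(4πDt)) = 18.7/(0.40 × 331 × 39.57) = 0.003569 kg/m³.
(x−vt)²/(4Dt) = (12.4078)²/(4 × 3.27 × 38.1) = 0.3089; exp(−0.3089) = 0.7343.
C = 0.003569 × 0.7343 = 0.00262 kg/m³.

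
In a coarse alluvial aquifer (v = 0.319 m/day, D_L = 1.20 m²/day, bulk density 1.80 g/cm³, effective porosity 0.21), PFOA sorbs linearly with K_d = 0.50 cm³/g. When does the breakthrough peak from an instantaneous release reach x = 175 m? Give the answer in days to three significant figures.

2840 days

Retardation factor R = 1 + ρ_b·K_d/n = 1 + 1.80 × 0.50/0.21 = 5.286.
Sorption retards both mechanisms: v_R = v/R = 0.06035 m/day, D_R = D/R = 0.2270 m²/day.
Peak time from v_R²t² + 2D_R t − x² = 0: t = (√(D_R² + v_R²x²) − D_R)/v_R².
√(D_R² + v_R²x²) = √(0.2270² + 0.06035² × 175²) = 10.56; v_R² = 0.003642.
t = (10.56 − 0.2270)/0.003642 = 2840 days.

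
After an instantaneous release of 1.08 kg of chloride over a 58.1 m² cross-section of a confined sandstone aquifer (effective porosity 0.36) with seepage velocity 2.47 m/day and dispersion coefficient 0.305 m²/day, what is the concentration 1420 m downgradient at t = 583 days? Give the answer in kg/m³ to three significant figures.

For an instantaneous plane source, C(x,t) = M/(n_e·A·√(4πDt)) · exp(−(x−vt)²/(4Dt)), with n_e·A the pore (flow) area.
Plume center vt = 2.47 × 583 = 1440.01 m, so the well at 1420 m is 20.01 m upgradient of the peak.
√(4πDt) = 47.27 m, giving peak height M/(n_e·A·√(4πDt)) = 1.08/(0.36 × 58.1 × 47.27) = 0.001092 kg/m³.
(x−vt)²/(4Dt) = (-20.01)²/(4 × 0.305 × 583) = 0.5629; exp(−0.5629) = 0.5696.
C = 0.001092 × 0.5696 = 0.000622 kg/m³.

0.000622 kg/m³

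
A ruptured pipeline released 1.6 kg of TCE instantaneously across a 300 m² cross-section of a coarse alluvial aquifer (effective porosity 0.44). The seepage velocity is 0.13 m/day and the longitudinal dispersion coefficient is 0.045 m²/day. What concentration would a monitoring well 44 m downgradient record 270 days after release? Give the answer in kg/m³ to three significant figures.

For an instantaneous plane source, C(x,t) = M/(n_e·A·√(4πDt)) · exp(−(x−vt)²/(4Dt)), with n_e·A the pore (flow) area.
Plume center vt = 0.13 × 270 = 35.1 m, so the well at 44 m is 8.9 m downgradient of the peak.
√(4πDt) = 12.36 m, giving peak height M/(n_e·A·√(4πDt)) = 1.6/(0.44 × 300 × 12.36) = 0.0009807 kg/m³.
(x−vt)²/(4Dt) = (8.9)²/(4 × 0.045 × 270) = 1.630; exp(−1.630) = 0.1959.
C = 0.0009807 × 0.1959 = 0.000192 kg/m³.

0.000192 kg/m³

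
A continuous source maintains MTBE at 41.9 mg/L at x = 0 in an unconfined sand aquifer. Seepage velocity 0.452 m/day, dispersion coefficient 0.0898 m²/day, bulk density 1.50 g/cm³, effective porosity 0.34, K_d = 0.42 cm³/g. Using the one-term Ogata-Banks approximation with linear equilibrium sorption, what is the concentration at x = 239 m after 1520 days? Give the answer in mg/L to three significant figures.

Retardation factor R = 1 + ρ_b·K_d/n = 1 + 1.50 × 0.42/0.34 = 2.853.
Sorption retards both mechanisms: v_R = v/R = 0.1584 m/day, D_R = D/R = 0.03148 m²/day.
v_R·t = 0.1584 × 1520 = 240.768 m; 2√(D_R t) = 13.83 m; argument = (239 − 240.768)/13.83 = -0.1278.
C = C₀ × ½·erfc(-0.1278) = 41.9 × 0.5717 = 24.0 mg/L.

24.0 mg/L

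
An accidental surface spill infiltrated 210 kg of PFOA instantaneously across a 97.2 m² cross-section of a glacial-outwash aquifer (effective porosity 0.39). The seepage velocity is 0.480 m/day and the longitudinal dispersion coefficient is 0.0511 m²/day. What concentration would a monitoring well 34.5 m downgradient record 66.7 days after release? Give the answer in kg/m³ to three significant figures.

For an instantaneous plane source, C(x,t) = M/(n_e·A·√(4πDt)) · exp(−(x−vt)²/(4Dt)), with n_e·A the pore (flow) area.
Plume center vt = 0.480 × 66.7 = 32.016 m, so the well at 34.5 m is 2.484 m downgradient of the peak.
√(4πDt) = 6.545 m, giving peak height M/(n_e·A·√(4πDt)) = 210/(0.39 × 97.2 × 6.545) = 0.8464 kg/m³.
(x−vt)²/(4Dt) = (2.484)²/(4 × 0.0511 × 66.7) = 0.4526; exp(−0.4526) = 0.6360.
C = 0.8464 × 0.6360 = 0.538 kg/m³.

0.538 kg/m³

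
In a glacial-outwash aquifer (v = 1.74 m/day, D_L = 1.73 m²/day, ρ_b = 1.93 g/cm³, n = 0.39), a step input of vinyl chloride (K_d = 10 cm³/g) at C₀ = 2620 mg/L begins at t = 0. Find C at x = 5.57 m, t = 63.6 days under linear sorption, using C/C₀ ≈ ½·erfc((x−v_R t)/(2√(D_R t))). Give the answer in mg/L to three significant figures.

138 mg/L

Retardation factor R = 1 + ρ_b·K_d/n = 1 + 1.93 × 10/0.39 = 50.49.
Sorption retards both mechanisms: v_R = v/R = 0.03446 m/day, D_R = D/R = 0.03426 m²/day.
v_R·t = 0.03446 × 63.6 = 2.191656 m; 2√(D_R t) = 2.952 m; argument = (5.57 − 2.191656)/2.952 = 1.144.
C = C₀ × ½·erfc(1.144) = 2620 × 0.05285 = 138 mg/L.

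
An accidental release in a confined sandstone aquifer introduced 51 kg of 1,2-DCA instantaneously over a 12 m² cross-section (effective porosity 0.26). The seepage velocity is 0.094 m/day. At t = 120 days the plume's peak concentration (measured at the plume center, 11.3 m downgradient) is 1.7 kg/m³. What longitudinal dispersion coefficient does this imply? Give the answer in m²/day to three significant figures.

At the plume center C_max = M/(n_e·A·√(4πDt)), so D = M²/(4πt·(n_e·A·C_max)²).
n_e·A·C_max = 0.26 × 12 × 1.7 = 5.304 kg/m.
D = 51²/(4π × 120 × 5.304²) = 0.0613 m²/day.

0.0613 m²/day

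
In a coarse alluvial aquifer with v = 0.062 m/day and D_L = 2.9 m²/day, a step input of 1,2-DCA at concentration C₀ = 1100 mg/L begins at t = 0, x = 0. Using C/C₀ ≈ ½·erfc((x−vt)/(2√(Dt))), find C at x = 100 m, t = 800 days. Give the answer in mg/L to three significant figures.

253 mg/L

For a continuous step input, C/C₀ ≈ ½·erfc((x−vt)/(2√(Dt))).
vt = 0.062 × 800 = 49.6 m and 2√(Dt) = 2√(2.9 × 800) = 96.33 m.
Argument (x−vt)/(2√(Dt)) = (100 − 49.6)/96.33 = 0.5232; ½·erfc(0.5232) = 0.2297.
C = 1100 × 0.2297 = 253 mg/L.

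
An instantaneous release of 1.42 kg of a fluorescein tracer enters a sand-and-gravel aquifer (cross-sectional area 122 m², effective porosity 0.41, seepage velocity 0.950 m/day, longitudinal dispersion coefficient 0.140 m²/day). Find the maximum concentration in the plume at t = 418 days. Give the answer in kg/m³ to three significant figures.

0.00105 kg/m³

The peak of an instantaneous 1D plume sits at x = vt; there the Gaussian factor is 1 and C_max = M/(n_e·A·√(4πDt)), where n_e·A is the pore area the mass is dissolved in.
√(4πDt) = √(4π × 0.140 × 418) = 27.12 m, so C_max = 1.42/(0.41 × 122 × 27.12) = 0.00105 kg/m³.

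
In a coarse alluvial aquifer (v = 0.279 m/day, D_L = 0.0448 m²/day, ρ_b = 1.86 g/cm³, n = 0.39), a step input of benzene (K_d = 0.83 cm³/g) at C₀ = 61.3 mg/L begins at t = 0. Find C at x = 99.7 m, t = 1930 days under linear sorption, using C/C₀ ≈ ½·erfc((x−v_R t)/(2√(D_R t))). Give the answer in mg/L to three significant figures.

Retardation factor R = 1 + ρ_b·K_d/n = 1 + 1.86 × 0.83/0.39 = 4.958.
Sorption retards both mechanisms: v_R = v/R = 0.05627 m/day, D_R = D/R = 0.009036 m²/day.
v_R·t = 0.05627 × 1930 = 108.6011 m; 2√(D_R t) = 8.352 m; argument = (99.7 − 108.6011)/8.352 = -1.066.
C = C₀ × ½·erfc(-1.066) = 61.3 × 0.9342 = 57.3 mg/L.

57.3 mg/L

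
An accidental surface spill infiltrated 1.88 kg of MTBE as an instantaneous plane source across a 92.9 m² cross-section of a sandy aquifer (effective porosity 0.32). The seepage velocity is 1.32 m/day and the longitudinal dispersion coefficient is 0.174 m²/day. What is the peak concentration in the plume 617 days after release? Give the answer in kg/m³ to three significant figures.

The peak of an instantaneous 1D plume sits at x = vt; there the Gaussian factor is 1 and C_max = M/(n_e·A·√(4πDt)), where n_e·A is the pore area the mass is dissolved in.
√(4πDt) = √(4π × 0.174 × 617) = 36.73 m, so C_max = 1.88/(0.32 × 92.9 × 36.73) = 0.00172 kg/m³.

0.00172 kg/m³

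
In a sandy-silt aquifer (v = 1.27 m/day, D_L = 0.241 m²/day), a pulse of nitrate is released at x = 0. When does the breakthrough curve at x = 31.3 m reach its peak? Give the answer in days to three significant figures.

For the 1D instantaneous-source solution, setting ∂C/∂t = 0 at fixed x gives v²t² + 2Dt − x² = 0, so t = (√(D² + v²x²) − D)/v².
√(D² + v²x²) = √(0.241² + 1.27² × 31.3²) = 39.75; v² = 1.6129.
t = (39.75 − 0.241)/1.6129 = 24.5 days (vs. the pure-advection estimate x/v = 24.6 d).

24.5 days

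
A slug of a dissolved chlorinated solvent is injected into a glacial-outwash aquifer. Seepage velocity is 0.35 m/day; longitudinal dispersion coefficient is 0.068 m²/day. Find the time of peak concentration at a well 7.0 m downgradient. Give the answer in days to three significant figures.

19.5 days

For the 1D instantaneous-source solution, setting ∂C/∂t = 0 at fixed x gives v²t² + 2Dt − x² = 0, so t = (√(D² + v²x²) − D)/v².
√(D² + v²x²) = √(0.068² + 0.35² × 7.0²) = 2.451; v² = 0.1225.
t = (2.451 − 0.068)/0.1225 = 19.5 days (vs. the pure-advection estimate x/v = 20.0 d).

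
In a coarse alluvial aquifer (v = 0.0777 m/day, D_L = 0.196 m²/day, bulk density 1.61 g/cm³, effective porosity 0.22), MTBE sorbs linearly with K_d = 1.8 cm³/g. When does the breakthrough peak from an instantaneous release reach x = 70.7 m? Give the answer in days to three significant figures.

12400 days

Retardation factor R = 1 + ρ_b·K_d/n = 1 + 1.61 × 1.8/0.22 = 14.17.
Sorption retards both mechanisms: v_R = v/R = 0.005483 m/day, D_R = D/R = 0.01383 m²/day.
Peak time from v_R²t² + 2D_R t − x² = 0: t = (√(D_R² + v_R²x²) − D_R)/v_R².
√(D_R² + v_R²x²) = √(0.01383² + 0.005483² × 70.7²) = 0.3879; v_R² = 3.006e-05.
t = (0.3879 − 0.01383)/3.006e-05 = 12400 days.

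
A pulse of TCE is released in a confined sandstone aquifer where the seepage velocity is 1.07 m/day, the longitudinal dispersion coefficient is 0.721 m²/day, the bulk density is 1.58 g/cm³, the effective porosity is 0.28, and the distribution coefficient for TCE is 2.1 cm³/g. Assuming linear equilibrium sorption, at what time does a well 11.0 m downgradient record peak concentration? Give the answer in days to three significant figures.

124 days

Retardation factor R = 1 + ρ_b·K_d/n = 1 + 1.58 × 2.1/0.28 = 12.85.
Sorption retards both mechanisms: v_R = v/R = 0.08327 m/day, D_R = D/R = 0.05611 m²/day.
Peak time from v_R²t² + 2D_R t − x² = 0: t = (√(D_R² + v_R²x²) − D_R)/v_R².
√(D_R² + v_R²x²) = √(0.05611² + 0.08327² × 11.0²) = 0.9177; v_R² = 0.006934.
t = (0.9177 − 0.05611)/0.006934 = 124 days.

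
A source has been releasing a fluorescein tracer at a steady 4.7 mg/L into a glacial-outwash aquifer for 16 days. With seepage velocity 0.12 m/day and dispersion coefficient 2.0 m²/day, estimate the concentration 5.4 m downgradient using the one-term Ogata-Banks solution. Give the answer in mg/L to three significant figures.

For a continuous step input, C/C₀ ≈ ½·erfc((x−vt)/(2√(Dt))).
vt = 0.12 × 16 = 1.92 m and 2√(Dt) = 2√(2.0 × 16) = 11.31 m.
Argument (x−vt)/(2√(Dt)) = (5.4 − 1.92)/11.31 = 0.3077; ½·erfc(0.3077) = 0.3317.
C = 4.7 × 0.3317 = 1.56 mg/L.

1.56 mg/L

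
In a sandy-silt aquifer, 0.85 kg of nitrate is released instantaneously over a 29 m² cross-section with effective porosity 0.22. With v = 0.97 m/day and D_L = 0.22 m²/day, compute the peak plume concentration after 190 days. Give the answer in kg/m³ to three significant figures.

0.00581 kg/m³

The peak of an instantaneous 1D plume sits at x = vt; there the Gaussian factor is 1 and C_max = M/(n_e·A·√(4πDt)), where n_e·A is the pore area the mass is dissolved in.
√(4πDt) = √(4π × 0.22 × 190) = 22.92 m, so C_max = 0.85/(0.22 × 29 × 22.92) = 0.00581 kg/m³.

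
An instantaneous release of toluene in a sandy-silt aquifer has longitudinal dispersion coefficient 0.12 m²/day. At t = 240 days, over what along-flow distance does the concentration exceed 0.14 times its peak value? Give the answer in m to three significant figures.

The plume is Gaussian with σ = √(2Dt) = √(2 × 0.12 × 240) = 7.589 m.
C/C_peak = exp(−Δx²/(2σ²)) = 0.14 ⇒ Δx = σ·√(−2 ln 0.14) = 7.589 × 1.983 = 15.05 m.
Width = 2Δx = 30.1 m.

30.1 m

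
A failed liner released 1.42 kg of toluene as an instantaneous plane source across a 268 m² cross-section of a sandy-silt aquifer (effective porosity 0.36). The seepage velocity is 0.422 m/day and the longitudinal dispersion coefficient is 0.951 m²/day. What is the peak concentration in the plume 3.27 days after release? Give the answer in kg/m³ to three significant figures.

0.00235 kg/m³

The peak of an instantaneous 1D plume sits at x = vt; there the Gaussian factor is 1 and C_max = M/(n_e·A·√(4πDt)), where n_e·A is the pore area the mass is dissolved in.
√(4πDt) = √(4π × 0.951 × 3.27) = 6.251 m, so C_max = 1.42/(0.36 × 268 × 6.251) = 0.00235 kg/m³.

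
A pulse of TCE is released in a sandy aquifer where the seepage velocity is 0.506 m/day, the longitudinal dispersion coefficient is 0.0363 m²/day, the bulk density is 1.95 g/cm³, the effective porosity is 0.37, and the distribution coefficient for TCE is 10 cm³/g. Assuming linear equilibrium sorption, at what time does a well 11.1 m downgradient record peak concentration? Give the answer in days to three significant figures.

1170 days

Retardation factor R = 1 + ρ_b·K_d/n = 1 + 1.95 × 10/0.37 = 53.70.
Sorption retards both mechanisms: v_R = v/R = 0.009423 m/day, D_R = D/R = 0.0006760 m²/day.
Peak time from v_R²t² + 2D_R t − x² = 0: t = (√(D_R² + v_R²x²) − D_R)/v_R².
√(D_R² + v_R²x²) = √(0.0006760² + 0.009423² × 11.1²) = 0.1046; v_R² = 8.879e-05.
t = (0.1046 − 0.0006760)/8.879e-05 = 1170 days.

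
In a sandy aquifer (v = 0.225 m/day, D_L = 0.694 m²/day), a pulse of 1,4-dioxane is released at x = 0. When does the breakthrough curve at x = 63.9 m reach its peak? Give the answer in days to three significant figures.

271 days

For the 1D instantaneous-source solution, setting ∂C/∂t = 0 at fixed x gives v²t² + 2Dt − x² = 0, so t = (√(D² + v²x²) − D)/v².
√(D² + v²x²) = √(0.694² + 0.225² × 63.9²) = 14.39; v² = 0.050625.
t = (14.39 − 0.694)/0.050625 = 271 days (vs. the pure-advection estimate x/v = 284 d).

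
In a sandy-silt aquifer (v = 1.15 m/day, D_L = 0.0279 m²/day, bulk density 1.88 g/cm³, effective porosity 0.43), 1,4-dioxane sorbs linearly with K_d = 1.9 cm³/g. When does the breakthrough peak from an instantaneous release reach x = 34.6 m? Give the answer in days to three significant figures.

280 days

Retardation factor R = 1 + ρ_b·K_d/n = 1 + 1.88 × 1.9/0.43 = 9.307.
Sorption retards both mechanisms: v_R = v/R = 0.1236 m/day, D_R = D/R = 0.002998 m²/day.
Peak time from v_R²t² + 2D_R t − x² = 0: t = (√(D_R² + v_R²x²) − D_R)/v_R².
√(D_R² + v_R²x²) = √(0.002998² + 0.1236² × 34.6²) = 4.277; v_R² = 0.01528.
t = (4.277 − 0.002998)/0.01528 = 280 days.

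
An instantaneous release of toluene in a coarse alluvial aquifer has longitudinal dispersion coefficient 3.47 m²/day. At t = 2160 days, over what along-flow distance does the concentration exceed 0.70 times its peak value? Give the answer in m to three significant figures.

207 m

The plume is Gaussian with σ = √(2Dt) = √(2 × 3.47 × 2160) = 122.4 m.
C/C_peak = exp(−Δx²/(2σ²)) = 0.70 ⇒ Δx = σ·√(−2 ln 0.70) = 122.4 × 0.8446 = 103.4 m.
Width = 2Δx = 207 m.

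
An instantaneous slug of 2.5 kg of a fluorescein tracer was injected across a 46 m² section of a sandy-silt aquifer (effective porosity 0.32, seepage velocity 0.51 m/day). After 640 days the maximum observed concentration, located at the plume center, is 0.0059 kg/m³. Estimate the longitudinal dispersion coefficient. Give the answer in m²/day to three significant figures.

At the plume center C_max = M/(n_e·A·√(4πDt)), so D = M²/(4πt·(n_e·A·C_max)²).
n_e·A·C_max = 0.32 × 46 × 0.0059 = 0.08685 kg/m.
D = 2.5²/(4π × 640 × 0.08685²) = 0.103 m²/day.

0.103 m²/day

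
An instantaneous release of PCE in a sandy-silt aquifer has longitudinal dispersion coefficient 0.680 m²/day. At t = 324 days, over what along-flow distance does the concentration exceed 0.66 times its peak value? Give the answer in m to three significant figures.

38.3 m

The plume is Gaussian with σ = √(2Dt) = √(2 × 0.680 × 324) = 20.99 m.
C/C_peak = exp(−Δx²/(2σ²)) = 0.66 ⇒ Δx = σ·√(−2 ln 0.66) = 20.99 × 0.9116 = 19.13 m.
Width = 2Δx = 38.3 m.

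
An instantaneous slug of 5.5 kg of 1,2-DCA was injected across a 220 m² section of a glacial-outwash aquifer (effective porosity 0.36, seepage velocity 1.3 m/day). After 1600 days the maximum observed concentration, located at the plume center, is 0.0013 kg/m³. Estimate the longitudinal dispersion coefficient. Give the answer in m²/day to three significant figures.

0.142 m²/day

At the plume center C_max = M/(n_e·A·√(4πDt)), so D = M²/(4πt·(n_e·A·C_max)²).
n_e·A·C_max = 0.36 × 220 × 0.0013 = 0.1030 kg/m.
D = 5.5²/(4π × 1600 × 0.1030²) = 0.142 m²/day.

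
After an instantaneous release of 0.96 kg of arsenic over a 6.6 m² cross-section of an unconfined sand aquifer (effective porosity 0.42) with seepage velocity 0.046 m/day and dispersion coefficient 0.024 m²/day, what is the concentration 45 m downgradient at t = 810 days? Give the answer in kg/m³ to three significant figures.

For an instantaneous plane source, C(x,t) = M/(n_e·A·√(4πDt)) · exp(−(x−vt)²/(4Dt)), with n_e·A the pore (flow) area.
Plume center vt = 0.046 × 810 = 37.26 m, so the well at 45 m is 7.74 m downgradient of the peak.
√(4πDt) = 15.63 m, giving peak height M/(n_e·A·√(4πDt)) = 0.96/(0.42 × 6.6 × 15.63) = 0.02216 kg/m³.
(x−vt)²/(4Dt) = (7.74)²/(4 × 0.024 × 810) = 0.7704; exp(−0.7704) = 0.4628.
C = 0.02216 × 0.4628 = 0.0103 kg/m³.

0.0103 kg/m³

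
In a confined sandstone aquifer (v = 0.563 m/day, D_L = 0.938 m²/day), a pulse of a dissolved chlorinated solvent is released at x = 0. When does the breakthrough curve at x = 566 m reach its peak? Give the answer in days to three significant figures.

For the 1D instantaneous-source solution, setting ∂C/∂t = 0 at fixed x gives v²t² + 2Dt − x² = 0, so t = (√(D² + v²x²) − D)/v².
√(D² + v²x²) = √(0.938² + 0.563² × 566²) = 318.7; v² = 0.316969.
t = (318.7 − 0.938)/0.316969 = 1000 days (vs. the pure-advection estimate x/v = 1010 d).

1000 days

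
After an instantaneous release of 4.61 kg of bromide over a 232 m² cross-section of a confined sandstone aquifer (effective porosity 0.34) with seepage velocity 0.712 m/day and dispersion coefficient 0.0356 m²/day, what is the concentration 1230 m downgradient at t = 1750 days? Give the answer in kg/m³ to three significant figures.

0.000748 kg/m³

For an instantaneous plane source, C(x,t) = M/(n_e·A·√(4πDt)) · exp(−(x−vt)²/(4Dt)), with n_e·A the pore (flow) area.
Plume center vt = 0.712 × 1750 = 1246 m, so the well at 1230 m is 16 m upgradient of the peak.
√(4πDt) = 27.98 m, giving peak height M/(n_e·A·√(4πDt)) = 4.61/(0.34 × 232 × 27.98) = 0.002089 kg/m³.
(x−vt)²/(4Dt) = (-16)²/(4 × 0.0356 × 1750) = 1.027; exp(−1.027) = 0.3581.
C = 0.002089 × 0.3581 = 0.000748 kg/m³.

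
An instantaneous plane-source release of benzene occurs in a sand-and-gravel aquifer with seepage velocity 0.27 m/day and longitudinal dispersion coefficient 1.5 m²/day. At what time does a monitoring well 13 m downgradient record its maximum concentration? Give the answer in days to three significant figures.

31.8 days

For the 1D instantaneous-source solution, setting ∂C/∂t = 0 at fixed x gives v²t² + 2Dt − x² = 0, so t = (√(D² + v²x²) − D)/v².
√(D² + v²x²) = √(1.5² + 0.27² × 13²) = 3.817; v² = 0.0729.
t = (3.817 − 1.5)/0.0729 = 31.8 days (vs. the pure-advection estimate x/v = 48.1 d).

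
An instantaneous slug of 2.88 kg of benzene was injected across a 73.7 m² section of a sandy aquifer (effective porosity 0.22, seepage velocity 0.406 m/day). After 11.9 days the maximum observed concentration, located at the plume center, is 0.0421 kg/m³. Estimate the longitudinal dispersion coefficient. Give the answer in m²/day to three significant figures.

0.119 m²/day

At the plume center C_max = M/(n_e·A·√(4πDt)), so D = M²/(4πt·(n_e·A·C_max)²).
n_e·A·C_max = 0.22 × 73.7 × 0.0421 = 0.6826 kg/m.
D = 2.88²/(4π × 11.9 × 0.6826²) = 0.119 m²/day.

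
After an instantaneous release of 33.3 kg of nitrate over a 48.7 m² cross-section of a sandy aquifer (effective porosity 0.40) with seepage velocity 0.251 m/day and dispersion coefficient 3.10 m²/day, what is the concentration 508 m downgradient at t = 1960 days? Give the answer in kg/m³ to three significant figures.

0.00612 kg/m³

For an instantaneous plane source, C(x,t) = M/(n_e·A·√(4πDt)) · exp(−(x−vt)²/(4Dt)), with n_e·A the pore (flow) area.
Plume center vt = 0.251 × 1960 = 491.96 m, so the well at 508 m is 16.04 m downgradient of the peak.
√(4πDt) = 276.3 m, giving peak height M/(n_e·A·√(4πDt)) = 33.3/(0.40 × 48.7 × 276.3) = 0.006187 kg/m³.
(x−vt)²/(4Dt) = (16.04)²/(4 × 3.10 × 1960) = 0.01059; exp(−0.01059) = 0.9895.
C = 0.006187 × 0.9895 = 0.00612 kg/m³.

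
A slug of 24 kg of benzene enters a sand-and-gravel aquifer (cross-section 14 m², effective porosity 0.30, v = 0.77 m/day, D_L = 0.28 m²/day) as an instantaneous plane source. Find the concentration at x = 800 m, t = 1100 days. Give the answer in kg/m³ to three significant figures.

For an instantaneous plane source, C(x,t) = M/(n_e·A·√(4πDt)) · exp(−(x−vt)²/(4Dt)), with n_e·A the pore (flow) area.
Plume center vt = 0.77 × 1100 = 847 m, so the well at 800 m is 47 m upgradient of the peak.
√(4πDt) = 62.21 m, giving peak height M/(n_e·A·√(4πDt)) = 24/(0.30 × 14 × 62.21) = 0.09185 kg/m³.
(x−vt)²/(4Dt) = (-47)²/(4 × 0.28 × 1100) = 1.793; exp(−1.793) = 0.1665.
C = 0.09185 × 0.1665 = 0.0153 kg/m³.

0.0153 kg/m³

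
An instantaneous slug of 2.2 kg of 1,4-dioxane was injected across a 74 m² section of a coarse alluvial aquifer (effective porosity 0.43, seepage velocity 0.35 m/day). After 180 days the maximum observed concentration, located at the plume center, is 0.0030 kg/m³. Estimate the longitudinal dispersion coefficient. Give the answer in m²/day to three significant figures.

0.235 m²/day

At the plume center C_max = M/(n_e·A·√(4πDt)), so D = M²/(4πt·(n_e·A·C_max)²).
n_e·A·C_max = 0.43 × 74 × 0.0030 = 0.09546 kg/m.
D = 2.2²/(4π × 180 × 0.09546²) = 0.235 m²/day.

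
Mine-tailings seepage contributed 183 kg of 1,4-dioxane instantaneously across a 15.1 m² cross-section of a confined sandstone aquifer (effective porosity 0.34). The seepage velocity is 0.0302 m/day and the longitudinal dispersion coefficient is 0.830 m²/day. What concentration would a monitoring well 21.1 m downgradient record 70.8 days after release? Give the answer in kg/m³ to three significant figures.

For an instantaneous plane source, C(x,t) = M/(n_e·A·√(4πDt)) · exp(−(x−vt)²/(4Dt)), with n_e·A the pore (flow) area.
Plume center vt = 0.0302 × 70.8 = 2.13816 m, so the well at 21.1 m is 18.96184 m downgradient of the peak.
√(4πDt) = 27.17 m, giving peak height M/(n_e·A·√(4πDt)) = 183/(0.34 × 15.1 × 27.17) = 1.312 kg/m³.
(x−vt)²/(4Dt) = (18.96184)²/(4 × 0.830 × 70.8) = 1.530; exp(−1.530) = 0.2165.
C = 1.312 × 0.2165 = 0.284 kg/m³.

0.284 kg/m³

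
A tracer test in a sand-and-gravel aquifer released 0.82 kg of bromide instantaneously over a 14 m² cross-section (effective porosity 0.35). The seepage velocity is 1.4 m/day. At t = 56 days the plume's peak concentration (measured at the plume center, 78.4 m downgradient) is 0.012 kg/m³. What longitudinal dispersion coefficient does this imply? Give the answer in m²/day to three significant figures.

At the plume center C_max = M/(n_e·A·√(4πDt)), so D = M²/(4πt·(n_e·A·C_max)²).
n_e·A·C_max = 0.35 × 14 × 0.012 = 0.05880 kg/m.
D = 0.82²/(4π × 56 × 0.05880²) = 0.276 m²/day.

0.276 m²/day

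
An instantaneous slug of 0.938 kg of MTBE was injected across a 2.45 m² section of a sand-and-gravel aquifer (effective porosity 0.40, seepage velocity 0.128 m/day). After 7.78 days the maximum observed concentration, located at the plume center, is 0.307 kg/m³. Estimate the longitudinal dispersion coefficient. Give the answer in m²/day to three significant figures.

At the plume center C_max = M/(n_e·A·√(4πDt)), so D = M²/(4πt·(n_e·A·C_max)²).
n_e·A·C_max = 0.40 × 2.45 × 0.307 = 0.3009 kg/m.
D = 0.938²/(4π × 7.78 × 0.3009²) = 0.0994 m²/day.

0.0994 m²/day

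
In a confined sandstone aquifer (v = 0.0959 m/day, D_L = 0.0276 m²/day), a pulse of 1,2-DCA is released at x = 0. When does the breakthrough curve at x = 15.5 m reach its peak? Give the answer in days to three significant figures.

159 days

For the 1D instantaneous-source solution, setting ∂C/∂t = 0 at fixed x gives v²t² + 2Dt − x² = 0, so t = (√(D² + v²x²) − D)/v².
√(D² + v²x²) = √(0.0276² + 0.0959² × 15.5²) = 1.487; v² = 0.00919681.
t = (1.487 − 0.0276)/0.00919681 = 159 days (vs. the pure-advection estimate x/v = 162 d).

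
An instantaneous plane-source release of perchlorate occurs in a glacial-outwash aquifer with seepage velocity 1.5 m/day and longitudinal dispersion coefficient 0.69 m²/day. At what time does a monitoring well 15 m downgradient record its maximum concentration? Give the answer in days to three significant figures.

For the 1D instantaneous-source solution, setting ∂C/∂t = 0 at fixed x gives v²t² + 2Dt − x² = 0, so t = (√(D² + v²x²) − D)/v².
√(D² + v²x²) = √(0.69² + 1.5² × 15²) = 22.51; v² = 2.25.
t = (22.51 − 0.69)/2.25 = 9.70 days (vs. the pure-advection estimate x/v = 10.0 d).

9.70 days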